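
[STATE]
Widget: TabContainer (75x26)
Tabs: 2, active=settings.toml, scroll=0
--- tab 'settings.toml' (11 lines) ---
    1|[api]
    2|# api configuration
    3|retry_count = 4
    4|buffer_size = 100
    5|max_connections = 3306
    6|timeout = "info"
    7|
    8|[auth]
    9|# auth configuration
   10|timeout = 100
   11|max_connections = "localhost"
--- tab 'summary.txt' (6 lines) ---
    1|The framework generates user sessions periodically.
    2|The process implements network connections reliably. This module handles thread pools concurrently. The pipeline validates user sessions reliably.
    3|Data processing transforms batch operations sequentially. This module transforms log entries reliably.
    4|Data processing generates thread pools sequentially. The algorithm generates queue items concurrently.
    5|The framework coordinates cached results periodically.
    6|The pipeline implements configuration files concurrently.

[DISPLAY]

[settings.toml]│ summary.txt                                               
───────────────────────────────────────────────────────────────────────────
[api]                                                                      
# api configuration                                                        
retry_count = 4                                                            
buffer_size = 100                                                          
max_connections = 3306                                                     
timeout = "info"                                                           
                                                                           
[auth]                                                                     
# auth configuration                                                       
timeout = 100                                                              
max_connections = "localhost"                                              
                                                                           
                                                                           
                                                                           
                                                                           
                                                                           
                                                                           
                                                                           
                                                                           
                                                                           
                                                                           
                                                                           
                                                                           
                                                                           


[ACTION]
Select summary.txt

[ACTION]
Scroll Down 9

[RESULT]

 settings.toml │[summary.txt]                                              
───────────────────────────────────────────────────────────────────────────
The pipeline implements configuration files concurrently.                  
                                                                           
                                                                           
                                                                           
                                                                           
                                                                           
                                                                           
                                                                           
                                                                           
                                                                           
                                                                           
                                                                           
                                                                           
                                                                           
                                                                           
                                                                           
                                                                           
                                                                           
                                                                           
                                                                           
                                                                           
                                                                           
                                                                           
                                                                           


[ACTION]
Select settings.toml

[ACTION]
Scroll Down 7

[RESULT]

[settings.toml]│ summary.txt                                               
───────────────────────────────────────────────────────────────────────────
[auth]                                                                     
# auth configuration                                                       
timeout = 100                                                              
max_connections = "localhost"                                              
                                                                           
                                                                           
                                                                           
                                                                           
                                                                           
                                                                           
                                                                           
                                                                           
                                                                           
                                                                           
                                                                           
                                                                           
                                                                           
                                                                           
                                                                           
                                                                           
                                                                           
                                                                           
                                                                           
                                                                           


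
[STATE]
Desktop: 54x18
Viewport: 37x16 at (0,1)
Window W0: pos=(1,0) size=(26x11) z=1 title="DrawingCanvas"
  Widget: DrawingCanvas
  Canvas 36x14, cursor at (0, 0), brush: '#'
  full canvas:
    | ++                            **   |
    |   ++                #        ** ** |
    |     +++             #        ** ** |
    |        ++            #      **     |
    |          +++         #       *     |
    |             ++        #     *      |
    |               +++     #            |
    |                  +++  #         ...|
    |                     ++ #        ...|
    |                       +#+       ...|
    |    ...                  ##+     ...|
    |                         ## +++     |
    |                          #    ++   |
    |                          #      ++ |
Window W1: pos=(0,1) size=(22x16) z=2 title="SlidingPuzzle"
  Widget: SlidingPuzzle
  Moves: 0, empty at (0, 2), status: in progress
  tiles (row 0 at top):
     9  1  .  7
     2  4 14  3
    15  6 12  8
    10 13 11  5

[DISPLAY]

┏━━━━━━━━━━━━━━━━━━━━┓    ┃          
┃ SlidingPuzzle      ┃────┨          
┠────────────────────┨    ┃          
┃┌────┬────┬────┬────┃ #  ┃          
┃│  9 │  1 │    │  7 ┃ #  ┃          
┃├────┼────┼────┼────┃  # ┃          
┃│  2 │  4 │ 14 │  3 ┃  # ┃          
┃├────┼────┼────┼────┃   #┃          
┃│ 15 │  6 │ 12 │  8 ┃   #┃          
┃├────┼────┼────┼────┃━━━━┛          
┃│ 10 │ 13 │ 11 │  5 ┃               
┃└────┴────┴────┴────┃               
┃Moves: 0            ┃               
┃                    ┃               
┃                    ┃               
┗━━━━━━━━━━━━━━━━━━━━┛               


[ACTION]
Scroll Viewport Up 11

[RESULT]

 ┏━━━━━━━━━━━━━━━━━━━━━━━━┓          
┏━━━━━━━━━━━━━━━━━━━━┓    ┃          
┃ SlidingPuzzle      ┃────┨          
┠────────────────────┨    ┃          
┃┌────┬────┬────┬────┃ #  ┃          
┃│  9 │  1 │    │  7 ┃ #  ┃          
┃├────┼────┼────┼────┃  # ┃          
┃│  2 │  4 │ 14 │  3 ┃  # ┃          
┃├────┼────┼────┼────┃   #┃          
┃│ 15 │  6 │ 12 │  8 ┃   #┃          
┃├────┼────┼────┼────┃━━━━┛          
┃│ 10 │ 13 │ 11 │  5 ┃               
┃└────┴────┴────┴────┃               
┃Moves: 0            ┃               
┃                    ┃               
┃                    ┃               


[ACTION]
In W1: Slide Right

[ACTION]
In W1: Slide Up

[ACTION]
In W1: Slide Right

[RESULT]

 ┏━━━━━━━━━━━━━━━━━━━━━━━━┓          
┏━━━━━━━━━━━━━━━━━━━━┓    ┃          
┃ SlidingPuzzle      ┃────┨          
┠────────────────────┨    ┃          
┃┌────┬────┬────┬────┃ #  ┃          
┃│  9 │  4 │  1 │  7 ┃ #  ┃          
┃├────┼────┼────┼────┃  # ┃          
┃│    │  2 │ 14 │  3 ┃  # ┃          
┃├────┼────┼────┼────┃   #┃          
┃│ 15 │  6 │ 12 │  8 ┃   #┃          
┃├────┼────┼────┼────┃━━━━┛          
┃│ 10 │ 13 │ 11 │  5 ┃               
┃└────┴────┴────┴────┃               
┃Moves: 3            ┃               
┃                    ┃               
┃                    ┃               


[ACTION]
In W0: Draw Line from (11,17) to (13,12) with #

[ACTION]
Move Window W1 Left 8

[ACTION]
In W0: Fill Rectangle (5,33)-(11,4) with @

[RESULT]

 ┏━━━━━━━━━━━━━━━━━━━━━━━━┓          
┏━━━━━━━━━━━━━━━━━━━━┓    ┃          
┃ SlidingPuzzle      ┃────┨          
┠────────────────────┨    ┃          
┃┌────┬────┬────┬────┃ #  ┃          
┃│  9 │  4 │  1 │  7 ┃ #  ┃          
┃├────┼────┼────┼────┃  # ┃          
┃│    │  2 │ 14 │  3 ┃  # ┃          
┃├────┼────┼────┼────┃@@@@┃          
┃│ 15 │  6 │ 12 │  8 ┃@@@@┃          
┃├────┼────┼────┼────┃━━━━┛          
┃│ 10 │ 13 │ 11 │  5 ┃               
┃└────┴────┴────┴────┃               
┃Moves: 3            ┃               
┃                    ┃               
┃                    ┃               


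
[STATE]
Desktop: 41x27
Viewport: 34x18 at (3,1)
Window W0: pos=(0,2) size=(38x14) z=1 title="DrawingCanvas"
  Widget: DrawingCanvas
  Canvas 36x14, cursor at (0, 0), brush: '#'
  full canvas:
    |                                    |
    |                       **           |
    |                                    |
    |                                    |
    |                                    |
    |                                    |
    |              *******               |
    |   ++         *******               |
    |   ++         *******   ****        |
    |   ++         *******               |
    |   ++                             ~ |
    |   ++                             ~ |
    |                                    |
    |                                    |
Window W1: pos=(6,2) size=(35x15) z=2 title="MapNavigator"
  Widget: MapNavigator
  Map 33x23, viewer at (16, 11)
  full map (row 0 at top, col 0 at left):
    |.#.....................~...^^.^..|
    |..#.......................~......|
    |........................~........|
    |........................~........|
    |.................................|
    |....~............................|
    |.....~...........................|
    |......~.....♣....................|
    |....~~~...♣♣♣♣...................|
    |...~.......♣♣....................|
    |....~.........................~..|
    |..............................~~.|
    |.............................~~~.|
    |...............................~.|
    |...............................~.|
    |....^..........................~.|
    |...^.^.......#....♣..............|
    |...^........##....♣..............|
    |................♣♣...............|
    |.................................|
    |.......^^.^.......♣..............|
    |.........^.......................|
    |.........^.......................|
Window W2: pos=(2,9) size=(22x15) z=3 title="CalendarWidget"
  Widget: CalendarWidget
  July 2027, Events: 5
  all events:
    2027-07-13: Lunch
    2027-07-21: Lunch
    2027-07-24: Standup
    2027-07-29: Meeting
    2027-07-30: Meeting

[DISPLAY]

                                  
━━━┏━━━━━━━━━━━━━━━━━━━━━━━━━━━━━━
raw┃ MapNavigator                 
───┠──────────────────────────────
   ┃.....~........................
   ┃......~.....♣.................
   ┃....~~~...♣♣♣♣................
   ┃...~.......♣♣.................
━━━━━━━━━━━━━━━━━━━━┓.............
 CalendarWidget     ┃.............
────────────────────┨............~
     July 2027      ┃.............
Mo Tu We Th Fr Sa Su┃.............
          1  2  3  4┃.............
 5  6  7  8  9 10 11┃.♣...........
12 13* 14 15 16 17 1┃━━━━━━━━━━━━━
19 20 21* 22 23 24* ┃             
26 27 28 29* 30* 31 ┃             


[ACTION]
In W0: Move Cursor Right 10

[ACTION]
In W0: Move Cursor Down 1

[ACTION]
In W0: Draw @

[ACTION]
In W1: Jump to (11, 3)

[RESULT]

                                  
━━━┏━━━━━━━━━━━━━━━━━━━━━━━━━━━━━━
raw┃ MapNavigator                 
───┠──────────────────────────────
   ┃                              
   ┃                              
   ┃     .#.....................~.
   ┃     ..#......................
━━━━━━━━━━━━━━━━━━━━┓............~
 CalendarWidget     ┃............~
────────────────────┨.............
     July 2027      ┃.............
Mo Tu We Th Fr Sa Su┃.............
          1  2  3  4┃♣............
 5  6  7  8  9 10 11┃♣♣...........
12 13* 14 15 16 17 1┃━━━━━━━━━━━━━
19 20 21* 22 23 24* ┃             
26 27 28 29* 30* 31 ┃             


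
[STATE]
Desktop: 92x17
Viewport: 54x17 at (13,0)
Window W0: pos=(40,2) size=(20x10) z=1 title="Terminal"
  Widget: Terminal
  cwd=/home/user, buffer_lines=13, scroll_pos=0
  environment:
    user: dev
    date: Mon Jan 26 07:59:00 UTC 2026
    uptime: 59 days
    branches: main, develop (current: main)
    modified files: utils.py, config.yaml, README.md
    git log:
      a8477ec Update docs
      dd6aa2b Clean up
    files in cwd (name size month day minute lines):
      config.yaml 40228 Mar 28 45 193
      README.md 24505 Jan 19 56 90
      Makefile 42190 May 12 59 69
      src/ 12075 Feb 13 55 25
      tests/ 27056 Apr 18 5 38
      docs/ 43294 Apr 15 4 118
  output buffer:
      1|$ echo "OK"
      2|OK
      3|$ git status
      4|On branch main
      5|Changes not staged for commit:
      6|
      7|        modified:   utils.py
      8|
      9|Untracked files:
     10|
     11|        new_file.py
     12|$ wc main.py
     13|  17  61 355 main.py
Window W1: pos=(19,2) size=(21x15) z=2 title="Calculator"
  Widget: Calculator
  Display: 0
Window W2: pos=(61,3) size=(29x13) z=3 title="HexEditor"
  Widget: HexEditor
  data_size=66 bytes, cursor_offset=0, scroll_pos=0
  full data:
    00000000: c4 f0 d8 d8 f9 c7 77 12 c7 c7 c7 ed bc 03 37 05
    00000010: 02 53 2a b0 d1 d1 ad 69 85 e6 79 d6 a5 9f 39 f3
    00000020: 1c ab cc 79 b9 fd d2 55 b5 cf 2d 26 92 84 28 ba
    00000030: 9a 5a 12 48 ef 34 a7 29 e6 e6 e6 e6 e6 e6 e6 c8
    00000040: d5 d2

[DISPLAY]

                                                      
                                                      
      ┏━━━━━━━━━━━━━━━━━━━┓┏━━━━━━━━━━━━━━━━━━┓       
      ┃ Calculator        ┃┃ Terminal         ┃ ┏━━━━━
      ┠───────────────────┨┠──────────────────┨ ┃ HexE
      ┃                  0┃┃$ echo "OK"       ┃ ┠─────
      ┃┌───┬───┬───┬───┐  ┃┃OK                ┃ ┃00000
      ┃│ 7 │ 8 │ 9 │ ÷ │  ┃┃$ git status      ┃ ┃00000
      ┃├───┼───┼───┼───┤  ┃┃On branch main    ┃ ┃00000
      ┃│ 4 │ 5 │ 6 │ × │  ┃┃Changes not staged┃ ┃00000
      ┃├───┼───┼───┼───┤  ┃┃                  ┃ ┃00000
      ┃│ 1 │ 2 │ 3 │ - │  ┃┗━━━━━━━━━━━━━━━━━━┛ ┃     
      ┃├───┼───┼───┼───┤  ┃                     ┃     
      ┃│ 0 │ . │ = │ + │  ┃                     ┃     
      ┃├───┼───┼───┼───┤  ┃                     ┃     
      ┃│ C │ MC│ MR│ M+│  ┃                     ┗━━━━━
      ┗━━━━━━━━━━━━━━━━━━━┛                           


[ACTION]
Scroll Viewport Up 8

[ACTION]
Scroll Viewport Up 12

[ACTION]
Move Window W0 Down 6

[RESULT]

                                                      
                                                      
      ┏━━━━━━━━━━━━━━━━━━━┓                           
      ┃ Calculator        ┃                     ┏━━━━━
      ┠───────────────────┨                     ┃ HexE
      ┃                  0┃                     ┠─────
      ┃┌───┬───┬───┬───┐  ┃                     ┃00000
      ┃│ 7 │ 8 │ 9 │ ÷ │  ┃┏━━━━━━━━━━━━━━━━━━┓ ┃00000
      ┃├───┼───┼───┼───┤  ┃┃ Terminal         ┃ ┃00000
      ┃│ 4 │ 5 │ 6 │ × │  ┃┠──────────────────┨ ┃00000
      ┃├───┼───┼───┼───┤  ┃┃$ echo "OK"       ┃ ┃00000
      ┃│ 1 │ 2 │ 3 │ - │  ┃┃OK                ┃ ┃     
      ┃├───┼───┼───┼───┤  ┃┃$ git status      ┃ ┃     
      ┃│ 0 │ . │ = │ + │  ┃┃On branch main    ┃ ┃     
      ┃├───┼───┼───┼───┤  ┃┃Changes not staged┃ ┃     
      ┃│ C │ MC│ MR│ M+│  ┃┃                  ┃ ┗━━━━━
      ┗━━━━━━━━━━━━━━━━━━━┛┗━━━━━━━━━━━━━━━━━━┛       


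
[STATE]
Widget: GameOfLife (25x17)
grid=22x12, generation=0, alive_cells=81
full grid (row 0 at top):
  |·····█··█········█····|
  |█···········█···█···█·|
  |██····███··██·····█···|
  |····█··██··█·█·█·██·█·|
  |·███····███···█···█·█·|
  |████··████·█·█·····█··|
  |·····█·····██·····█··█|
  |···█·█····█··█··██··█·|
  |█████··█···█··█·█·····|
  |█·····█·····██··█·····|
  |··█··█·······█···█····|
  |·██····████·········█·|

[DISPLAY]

Gen: 0                   
·····█··█········█····   
█···········█···█···█·   
██····███··██·····█···   
····█··██··█·█·█·██·█·   
·███····███···█···█·█·   
████··████·█·█·····█··   
·····█·····██·····█··█   
···█·█····█··█··██··█·   
█████··█···█··█·█·····   
█·····█·····██··█·····   
··█··█·······█···█····   
·██····████·········█·   
                         
                         
                         
                         


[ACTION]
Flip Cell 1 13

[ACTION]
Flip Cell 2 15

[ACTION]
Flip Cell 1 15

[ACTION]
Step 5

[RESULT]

Gen: 5                   
······················   
······█·······█·█·█···   
·····███·······███····   
····█···█·······█·····   
··██·███·█·█·█········   
·····█·█··█···█·····██   
█···█··██··█·██·····██   
···█··█·█████·········   
█·█···█····█··········   
·██··············█····   
···█···███······█·····   
··█·····██······█·····   
                         
                         
                         
                         


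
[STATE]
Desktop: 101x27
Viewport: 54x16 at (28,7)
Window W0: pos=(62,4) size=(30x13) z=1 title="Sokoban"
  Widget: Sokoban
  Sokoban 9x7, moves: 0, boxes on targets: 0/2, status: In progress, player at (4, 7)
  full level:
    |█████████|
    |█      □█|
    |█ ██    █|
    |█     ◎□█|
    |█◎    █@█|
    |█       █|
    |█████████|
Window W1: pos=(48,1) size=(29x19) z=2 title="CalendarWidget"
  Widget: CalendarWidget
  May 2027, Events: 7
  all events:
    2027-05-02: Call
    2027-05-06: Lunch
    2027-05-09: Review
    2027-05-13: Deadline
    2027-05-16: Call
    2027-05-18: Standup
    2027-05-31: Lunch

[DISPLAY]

                    ┃ 3  4  5  6*  7  8  9*     ┃     
                    ┃10 11 12 13* 14 15 16*     ┃     
                    ┃17 18* 19 20 21 22 23      ┃     
                    ┃24 25 26 27 28 29 30       ┃     
                    ┃31*                        ┃     
                    ┃                           ┃     
                    ┃                           ┃     
                    ┃                           ┃     
                    ┃                           ┃     
                    ┃                           ┃━━━━━
                    ┃                           ┃     
                    ┃                           ┃     
                    ┗━━━━━━━━━━━━━━━━━━━━━━━━━━━┛     
                                                      
                                                      
                                                      


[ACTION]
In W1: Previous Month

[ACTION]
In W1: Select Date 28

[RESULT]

                    ┃ 5  6  7  8  9 10 11       ┃     
                    ┃12 13 14 15 16 17 18       ┃     
                    ┃19 20 21 22 23 24 25       ┃     
                    ┃26 27 [28] 29 30           ┃     
                    ┃                           ┃     
                    ┃                           ┃     
                    ┃                           ┃     
                    ┃                           ┃     
                    ┃                           ┃     
                    ┃                           ┃━━━━━
                    ┃                           ┃     
                    ┃                           ┃     
                    ┗━━━━━━━━━━━━━━━━━━━━━━━━━━━┛     
                                                      
                                                      
                                                      


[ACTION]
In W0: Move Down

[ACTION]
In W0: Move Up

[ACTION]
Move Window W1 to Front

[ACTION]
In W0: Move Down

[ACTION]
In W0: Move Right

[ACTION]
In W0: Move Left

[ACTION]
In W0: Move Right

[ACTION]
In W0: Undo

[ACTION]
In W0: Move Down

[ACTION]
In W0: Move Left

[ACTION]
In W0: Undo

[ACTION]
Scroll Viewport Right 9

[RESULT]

           ┃ 5  6  7  8  9 10 11       ┃              
           ┃12 13 14 15 16 17 18       ┃              
           ┃19 20 21 22 23 24 25       ┃              
           ┃26 27 [28] 29 30           ┃              
           ┃                           ┃              
           ┃                           ┃              
           ┃                           ┃              
           ┃                           ┃              
           ┃                           ┃              
           ┃                           ┃━━━━━━━━━━━━━━
           ┃                           ┃              
           ┃                           ┃              
           ┗━━━━━━━━━━━━━━━━━━━━━━━━━━━┛              
                                                      
                                                      
                                                      


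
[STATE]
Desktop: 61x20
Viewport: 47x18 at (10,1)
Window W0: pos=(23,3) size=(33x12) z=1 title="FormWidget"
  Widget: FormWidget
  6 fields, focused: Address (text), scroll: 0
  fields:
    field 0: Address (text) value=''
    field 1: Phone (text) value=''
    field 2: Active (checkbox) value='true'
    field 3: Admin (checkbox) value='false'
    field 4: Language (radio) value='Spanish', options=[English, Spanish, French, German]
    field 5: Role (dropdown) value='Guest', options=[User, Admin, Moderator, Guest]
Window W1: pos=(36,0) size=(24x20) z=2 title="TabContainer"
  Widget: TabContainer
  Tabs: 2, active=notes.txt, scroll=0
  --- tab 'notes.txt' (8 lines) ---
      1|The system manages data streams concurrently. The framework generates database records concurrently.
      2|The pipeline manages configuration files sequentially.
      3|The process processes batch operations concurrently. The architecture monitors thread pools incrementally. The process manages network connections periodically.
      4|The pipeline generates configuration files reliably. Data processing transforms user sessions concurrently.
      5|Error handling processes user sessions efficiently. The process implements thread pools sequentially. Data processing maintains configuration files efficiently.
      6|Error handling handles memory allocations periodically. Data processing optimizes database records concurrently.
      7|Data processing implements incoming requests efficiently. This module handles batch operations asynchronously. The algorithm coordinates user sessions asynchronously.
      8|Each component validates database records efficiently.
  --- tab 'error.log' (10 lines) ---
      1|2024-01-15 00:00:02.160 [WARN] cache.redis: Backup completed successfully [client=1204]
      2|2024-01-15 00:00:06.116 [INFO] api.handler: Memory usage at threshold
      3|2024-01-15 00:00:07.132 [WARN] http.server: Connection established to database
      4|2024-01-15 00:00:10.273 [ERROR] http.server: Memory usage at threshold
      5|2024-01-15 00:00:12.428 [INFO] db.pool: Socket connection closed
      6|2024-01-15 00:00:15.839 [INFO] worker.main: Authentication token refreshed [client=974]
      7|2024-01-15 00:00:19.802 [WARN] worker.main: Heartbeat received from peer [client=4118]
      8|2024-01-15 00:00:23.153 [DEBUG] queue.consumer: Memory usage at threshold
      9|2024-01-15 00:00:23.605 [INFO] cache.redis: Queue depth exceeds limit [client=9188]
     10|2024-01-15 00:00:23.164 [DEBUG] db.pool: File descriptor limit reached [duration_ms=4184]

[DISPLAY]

                          ┃ TabContainer       
                          ┠────────────────────
             ┏━━━━━━━━━━━━┃[notes.txt]│ error.l
             ┃ FormWidget ┃────────────────────
             ┠────────────┃The system manages d
             ┃> Address:  ┃The pipeline manages
             ┃  Phone:    ┃The process processe
             ┃  Active:   ┃The pipeline generat
             ┃  Admin:    ┃Error handling proce
             ┃  Language: ┃Error handling handl
             ┃  Role:     ┃Data processing impl
             ┃            ┃Each component valid
             ┃            ┃                    
             ┗━━━━━━━━━━━━┃                    
                          ┃                    
                          ┃                    
                          ┃                    
                          ┃                    


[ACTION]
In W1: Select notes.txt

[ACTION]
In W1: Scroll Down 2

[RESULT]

                          ┃ TabContainer       
                          ┠────────────────────
             ┏━━━━━━━━━━━━┃[notes.txt]│ error.l
             ┃ FormWidget ┃────────────────────
             ┠────────────┃The process processe
             ┃> Address:  ┃The pipeline generat
             ┃  Phone:    ┃Error handling proce
             ┃  Active:   ┃Error handling handl
             ┃  Admin:    ┃Data processing impl
             ┃  Language: ┃Each component valid
             ┃  Role:     ┃                    
             ┃            ┃                    
             ┃            ┃                    
             ┗━━━━━━━━━━━━┃                    
                          ┃                    
                          ┃                    
                          ┃                    
                          ┃                    


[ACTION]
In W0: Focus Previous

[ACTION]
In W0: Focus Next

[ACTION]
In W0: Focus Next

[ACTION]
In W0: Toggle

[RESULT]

                          ┃ TabContainer       
                          ┠────────────────────
             ┏━━━━━━━━━━━━┃[notes.txt]│ error.l
             ┃ FormWidget ┃────────────────────
             ┠────────────┃The process processe
             ┃  Address:  ┃The pipeline generat
             ┃> Phone:    ┃Error handling proce
             ┃  Active:   ┃Error handling handl
             ┃  Admin:    ┃Data processing impl
             ┃  Language: ┃Each component valid
             ┃  Role:     ┃                    
             ┃            ┃                    
             ┃            ┃                    
             ┗━━━━━━━━━━━━┃                    
                          ┃                    
                          ┃                    
                          ┃                    
                          ┃                    


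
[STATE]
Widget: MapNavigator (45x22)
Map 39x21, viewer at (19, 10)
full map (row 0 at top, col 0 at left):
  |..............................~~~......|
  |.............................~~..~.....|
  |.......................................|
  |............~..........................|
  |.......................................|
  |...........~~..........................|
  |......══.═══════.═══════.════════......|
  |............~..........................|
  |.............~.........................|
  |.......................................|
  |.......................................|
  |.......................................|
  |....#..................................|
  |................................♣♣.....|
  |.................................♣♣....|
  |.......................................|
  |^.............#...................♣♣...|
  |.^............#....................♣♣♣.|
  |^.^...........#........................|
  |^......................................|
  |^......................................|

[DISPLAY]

                                             
   ..............................~~~......   
   .............................~~..~.....   
   .......................................   
   ............~..........................   
   .......................................   
   ...........~~..........................   
   ......══.═══════.═══════.════════......   
   ............~..........................   
   .............~.........................   
   .......................................   
   ...................@...................   
   .......................................   
   ....#..................................   
   ................................♣♣.....   
   .................................♣♣....   
   .......................................   
   ^.............#...................♣♣...   
   .^............#....................♣♣♣.   
   ^.^...........#........................   
   ^......................................   
   ^......................................   


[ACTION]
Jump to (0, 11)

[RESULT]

                      .......................
                      .......................
                      .......................
                      ............~..........
                      .......................
                      ...........~~..........
                      ......══.═══════.══════
                      ............~..........
                      .............~.........
                      .......................
                      .......................
                      @......................
                      ....#..................
                      .......................
                      .......................
                      .......................
                      ^.............#........
                      .^............#........
                      ^.^...........#........
                      ^......................
                      ^......................
                                             


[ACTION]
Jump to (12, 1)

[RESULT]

                                             
                                             
                                             
                                             
                                             
                                             
                                             
                                             
                                             
                                             
          ..............................~~~..
          ............@................~~..~.
          ...................................
          ............~......................
          ...................................
          ...........~~......................
          ......══.═══════.═══════.════════..
          ............~......................
          .............~.....................
          ...................................
          ...................................
          ...................................


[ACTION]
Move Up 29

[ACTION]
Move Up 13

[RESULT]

                                             
                                             
                                             
                                             
                                             
                                             
                                             
                                             
                                             
                                             
                                             
          ............@.................~~~..
          .............................~~..~.
          ...................................
          ............~......................
          ...................................
          ...........~~......................
          ......══.═══════.═══════.════════..
          ............~......................
          .............~.....................
          ...................................
          ...................................


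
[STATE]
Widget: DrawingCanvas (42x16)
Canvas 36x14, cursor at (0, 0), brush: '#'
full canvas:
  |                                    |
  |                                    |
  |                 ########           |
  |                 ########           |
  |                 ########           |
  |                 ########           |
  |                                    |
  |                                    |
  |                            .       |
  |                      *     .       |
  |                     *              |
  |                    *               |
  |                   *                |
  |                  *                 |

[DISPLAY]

+                                         
                                          
                 ########                 
                 ########                 
                 ########                 
                 ########                 
                                          
                                          
                            .             
                      *     .             
                     *                    
                    *                     
                   *                      
                  *                       
                                          
                                          


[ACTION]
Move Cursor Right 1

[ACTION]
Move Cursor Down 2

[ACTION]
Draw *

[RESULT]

                                          
                                          
 *               ########                 
                 ########                 
                 ########                 
                 ########                 
                                          
                                          
                            .             
                      *     .             
                     *                    
                    *                     
                   *                      
                  *                       
                                          
                                          


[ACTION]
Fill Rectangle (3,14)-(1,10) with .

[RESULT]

                                          
          .....                           
 *        .....  ########                 
          .....  ########                 
                 ########                 
                 ########                 
                                          
                                          
                            .             
                      *     .             
                     *                    
                    *                     
                   *                      
                  *                       
                                          
                                          
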